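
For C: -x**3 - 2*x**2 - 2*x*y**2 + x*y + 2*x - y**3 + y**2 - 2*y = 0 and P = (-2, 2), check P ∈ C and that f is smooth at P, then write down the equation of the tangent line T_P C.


Tangent line at P: -8*x + 4*y - 24 = 0.

Step 1: f(-2, 2) = 0, so P lies on C.
Step 2: partial derivatives
  f_x(x, y) = -3*x**2 - 4*x - 2*y**2 + y + 2, f_y(x, y) = -4*x*y + x - 3*y**2 + 2*y - 2.
  f_x(P) = -8, f_y(P) = 4 (gradient nonzero, so P is smooth).
Step 3: tangent line at P: -8·(x − -2) + 4·(y − 2) = 0.
Expanding: -8*x + 4*y - 24 = 0.


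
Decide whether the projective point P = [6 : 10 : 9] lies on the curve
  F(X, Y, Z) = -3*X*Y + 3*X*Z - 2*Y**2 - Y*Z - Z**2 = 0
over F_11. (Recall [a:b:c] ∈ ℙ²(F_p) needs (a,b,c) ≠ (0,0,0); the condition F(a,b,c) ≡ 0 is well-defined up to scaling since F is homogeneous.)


F(6,10,9) ≡ 7 (mod 11); P is NOT on the curve.

Evaluate F(6, 10, 9) term-by-term (mod 11).
  -3*X*Y ↦ -3·6·10·1 = -180
  3*X*Z ↦ 3·6·1·9 = 162
  -2*Y**2 ↦ -2·1·100·1 = -200
  -Y*Z ↦ -1·1·10·9 = -90
  -Z**2 ↦ -1·1·1·81 = -81
Sum: F(6, 10, 9) = (-180) + (162) + (-200) + (-90) + (-81) = -389.
Reducing mod 11: -389 ≡ 7 (mod 11).
Since F(a, b, c) ≡ 7 ≠ 0 (mod 11), P does NOT lie on the curve.


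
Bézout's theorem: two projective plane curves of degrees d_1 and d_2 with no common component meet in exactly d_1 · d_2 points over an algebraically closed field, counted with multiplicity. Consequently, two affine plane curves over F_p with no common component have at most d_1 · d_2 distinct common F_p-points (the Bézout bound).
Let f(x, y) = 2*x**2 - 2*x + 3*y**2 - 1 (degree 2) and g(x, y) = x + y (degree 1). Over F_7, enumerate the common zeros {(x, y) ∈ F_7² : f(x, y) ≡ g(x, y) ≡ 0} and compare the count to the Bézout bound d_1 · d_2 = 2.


Common zeros: ∅; count = 0; Bézout bound = 2.

deg(f) = 2, deg(g) = 1, so Bézout bound = 2.
Scan x ∈ F_7. For each x, list the y ∈ F_7 with f(x, y) ≡ 0 and those with g(x, y) ≡ 0 (mod 7); the common zeros in that column are the intersection.
  x = 0: f ≡ 0 at y ∈ ∅; g ≡ 0 at y ∈ {0}; common: ∅.
  x = 1: f ≡ 0 at y ∈ ∅; g ≡ 0 at y ∈ {6}; common: ∅.
  x = 2: f ≡ 0 at y ∈ ∅; g ≡ 0 at y ∈ {5}; common: ∅.
  x = 3: f ≡ 0 at y ∈ {1, 6}; g ≡ 0 at y ∈ {4}; common: ∅.
  x = 4: f ≡ 0 at y ∈ {2, 5}; g ≡ 0 at y ∈ {3}; common: ∅.
  x = 5: f ≡ 0 at y ∈ {1, 6}; g ≡ 0 at y ∈ {2}; common: ∅.
  x = 6: f ≡ 0 at y ∈ ∅; g ≡ 0 at y ∈ {1}; common: ∅.
Collecting: common zeros = ∅, so the count is 0.
Comparison with the Bézout bound: 0 ≤ 2 = deg(f)·deg(g), as expected for curves with no common component (the affine F_7-count falls short of the bound because intersections may lie at infinity, over extension fields, or carry multiplicity).


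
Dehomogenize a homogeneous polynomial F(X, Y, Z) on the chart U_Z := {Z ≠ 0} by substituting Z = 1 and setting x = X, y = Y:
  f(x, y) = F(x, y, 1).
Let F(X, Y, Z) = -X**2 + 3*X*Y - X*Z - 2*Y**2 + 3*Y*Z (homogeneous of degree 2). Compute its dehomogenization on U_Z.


f(x, y) = -x**2 + 3*x*y - x - 2*y**2 + 3*y

On U_Z we set Z = 1. Each monomial c·X^i·Y^j·Z^k in F becomes c·x^i·y^j·1^k = c·x^i·y^j.
Substituting Z = 1: F(X, Y, 1) = -x**2 + 3*x*y - x - 2*y**2 + 3*y.
Note: deg(f) ≤ deg(F) = 2; strict inequality happens when F is divisible by Z (lost terms).


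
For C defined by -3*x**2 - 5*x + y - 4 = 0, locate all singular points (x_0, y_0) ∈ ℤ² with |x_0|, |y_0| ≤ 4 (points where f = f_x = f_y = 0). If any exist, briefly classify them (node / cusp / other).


No singular points in the scanned grid; C is smooth there.

Compute partial derivatives:
  f_x = -6*x - 5.
  f_y = 1.
f_y = 1 is a nonzero constant, so f_y never vanishes: no point (x, y) can satisfy f = f_x = f_y = 0. In particular no (x, y) ∈ {−4, ..., 4}² is singular; the curve is smooth.


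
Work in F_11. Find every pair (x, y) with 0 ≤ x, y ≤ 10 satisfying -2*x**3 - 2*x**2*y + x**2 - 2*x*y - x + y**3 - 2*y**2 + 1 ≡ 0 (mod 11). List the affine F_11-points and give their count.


Affine F_11-points: {(0, 1), (0, 4), (0, 8), (1, 10), (2, 8), (3, 3), (7, 8), (9, 6), (10, 9)}; count = 9.

For each of the 121 pairs (x, y) ∈ F_11², evaluate f(x, y) mod 11. Record the zeros.
  x = 0: [0↦1, 1↦0, 2↦1, 3↦10, 4↦0, 5↦10, 6↦2, 7↦4, 8↦0, 9↦7, 10↦9]  zeros at y ∈ {1, 4, 8}
  x = 1: [0↦10, 1↦5, 2↦2, 3↦7, 4↦4, 5↦10, 6↦9, 7↦7, 8↦10, 9↦2, 10↦0]  zeros at y ∈ {10}
  x = 2: [0↦9, 1↦7, 2↦7, 3↦4, 4↦4, 5↦2, 6↦4, 7↦5, 8↦0, 9↦6, 10↦7]  zeros at y ∈ {8}
  x = 3: [0↦8, 1↦5, 2↦4, 3↦0, 4↦10, 5↦7, 6↦8, 7↦8, 8↦2, 9↦7, 10↦7]  zeros at y ∈ {3}
  x = 4: [0↦6, 1↦9, 2↦3, 3↦5, 4↦10, 5↦2, 6↦9, 7↦4, 8↦4, 9↦4, 10↦10]  zeros at y ∈ ∅
  x = 5: [0↦2, 1↦7, 2↦3, 3↦7, 4↦3, 5↦8, 6↦6, 7↦3, 8↦5, 9↦7, 10↦4]  zeros at y ∈ ∅
  x = 6: [0↦6, 1↦9, 2↦3, 3↦5, 4↦10, 5↦2, 6↦9, 7↦4, 8↦4, 9↦4, 10↦10]  zeros at y ∈ ∅
  x = 7: [0↦6, 1↦3, 2↦2, 3↦9, 4↦8, 5↦5, 6↦6, 7↦6, 8↦0, 9↦5, 10↦5]  zeros at y ∈ {8}
  x = 8: [0↦1, 1↦10, 2↦10, 3↦7, 4↦7, 5↦5, 6↦7, 7↦8, 8↦3, 9↦9, 10↦10]  zeros at y ∈ ∅
  x = 9: [0↦1, 1↦7, 2↦4, 3↦9, 4↦6, 5↦1, 6↦0, 7↦9, 8↦1, 9↦4, 10↦2]  zeros at y ∈ {6}
  x = 10: [0↦5, 1↦4, 2↦5, 3↦3, 4↦4, 5↦3, 6↦6, 7↦8, 8↦4, 9↦0, 10↦2]  zeros at y ∈ {9}
Collecting zeros: affine points = {(0, 1), (0, 4), (0, 8), (1, 10), (2, 8), (3, 3), (7, 8), (9, 6), (10, 9)}.
Total count |C(F_11)_aff| = 9.


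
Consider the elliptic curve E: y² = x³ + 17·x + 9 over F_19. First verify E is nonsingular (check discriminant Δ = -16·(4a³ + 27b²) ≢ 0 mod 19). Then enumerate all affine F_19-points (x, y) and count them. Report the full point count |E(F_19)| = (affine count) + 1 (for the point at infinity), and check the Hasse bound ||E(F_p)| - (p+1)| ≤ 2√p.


Affine points = {(0, 3), (0, 16), (3, 7), (3, 12), (6, 2), (6, 17), (8, 7), (8, 12), (9, 6), (9, 13), (10, 1), (10, 18), (11, 8), (11, 11), (16, 8), (16, 11), (17, 9), (17, 10)}; affine count = 18; |E(F_19)| = 19.

Discriminant check: Δ ∝ 4a³ + 27b² = 4·17³ + 27·9² = 4·4913 + 27·81 ≡ 8 (mod 19). Nonzero ⇒ E is nonsingular.
For each x ∈ F_19, compute rhs = x³ + 17·x + 9 mod 19, then count y ∈ F_19 with y² ≡ rhs.
  x = 0: rhs = 9, matching y values: 3, 16 (2 points).
  x = 1: rhs = 8, matching y values: none (0 points).
  x = 2: rhs = 13, matching y values: none (0 points).
  x = 3: rhs = 11, matching y values: 7, 12 (2 points).
  x = 4: rhs = 8, matching y values: none (0 points).
  x = 5: rhs = 10, matching y values: none (0 points).
  x = 6: rhs = 4, matching y values: 2, 17 (2 points).
  x = 7: rhs = 15, matching y values: none (0 points).
  x = 8: rhs = 11, matching y values: 7, 12 (2 points).
  x = 9: rhs = 17, matching y values: 6, 13 (2 points).
  x = 10: rhs = 1, matching y values: 1, 18 (2 points).
  x = 11: rhs = 7, matching y values: 8, 11 (2 points).
  x = 12: rhs = 3, matching y values: none (0 points).
  x = 13: rhs = 14, matching y values: none (0 points).
  x = 14: rhs = 8, matching y values: none (0 points).
  x = 15: rhs = 10, matching y values: none (0 points).
  x = 16: rhs = 7, matching y values: 8, 11 (2 points).
  x = 17: rhs = 5, matching y values: 9, 10 (2 points).
  x = 18: rhs = 10, matching y values: none (0 points).
Total affine count: 18.
Full point count |E(F_19)| = 18 + 1 = 19.
Hasse bound: |19 − (19+1)| = |-1| = 1 ≤ 2√19 ≈ 8.7178 ✓.


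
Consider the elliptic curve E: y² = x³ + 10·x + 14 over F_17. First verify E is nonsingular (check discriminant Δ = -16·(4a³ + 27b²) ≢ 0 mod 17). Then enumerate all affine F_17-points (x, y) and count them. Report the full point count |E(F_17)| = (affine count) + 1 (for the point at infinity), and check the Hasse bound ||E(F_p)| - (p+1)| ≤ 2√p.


Affine points = {(1, 5), (1, 12), (2, 5), (2, 12), (4, 4), (4, 13), (5, 6), (5, 11), (6, 1), (6, 16), (7, 6), (7, 11), (9, 0), (10, 3), (10, 14), (12, 3), (12, 14), (14, 5), (14, 12)}; affine count = 19; |E(F_17)| = 20.

Discriminant check: Δ ∝ 4a³ + 27b² = 4·10³ + 27·14² = 4·1000 + 27·196 ≡ 10 (mod 17). Nonzero ⇒ E is nonsingular.
For each x ∈ F_17, compute rhs = x³ + 10·x + 14 mod 17, then count y ∈ F_17 with y² ≡ rhs.
  x = 0: rhs = 14, matching y values: none (0 points).
  x = 1: rhs = 8, matching y values: 5, 12 (2 points).
  x = 2: rhs = 8, matching y values: 5, 12 (2 points).
  x = 3: rhs = 3, matching y values: none (0 points).
  x = 4: rhs = 16, matching y values: 4, 13 (2 points).
  x = 5: rhs = 2, matching y values: 6, 11 (2 points).
  x = 6: rhs = 1, matching y values: 1, 16 (2 points).
  x = 7: rhs = 2, matching y values: 6, 11 (2 points).
  x = 8: rhs = 11, matching y values: none (0 points).
  x = 9: rhs = 0, matching y values: 0 (1 points).
  x = 10: rhs = 9, matching y values: 3, 14 (2 points).
  x = 11: rhs = 10, matching y values: none (0 points).
  x = 12: rhs = 9, matching y values: 3, 14 (2 points).
  x = 13: rhs = 12, matching y values: none (0 points).
  x = 14: rhs = 8, matching y values: 5, 12 (2 points).
  x = 15: rhs = 3, matching y values: none (0 points).
  x = 16: rhs = 3, matching y values: none (0 points).
Total affine count: 19.
Full point count |E(F_17)| = 19 + 1 = 20.
Hasse bound: |20 − (17+1)| = |2| = 2 ≤ 2√17 ≈ 8.2462 ✓.


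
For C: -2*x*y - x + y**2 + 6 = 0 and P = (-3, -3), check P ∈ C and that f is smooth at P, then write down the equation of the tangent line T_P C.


Tangent line at P: 5*x + 15 = 0.

Step 1: f(-3, -3) = 0, so P lies on C.
Step 2: partial derivatives
  f_x(x, y) = -2*y - 1, f_y(x, y) = -2*x + 2*y.
  f_x(P) = 5, f_y(P) = 0 (gradient nonzero, so P is smooth).
Step 3: tangent line at P: 5·(x − -3) + 0·(y − -3) = 0.
Expanding: 5*x + 15 = 0.


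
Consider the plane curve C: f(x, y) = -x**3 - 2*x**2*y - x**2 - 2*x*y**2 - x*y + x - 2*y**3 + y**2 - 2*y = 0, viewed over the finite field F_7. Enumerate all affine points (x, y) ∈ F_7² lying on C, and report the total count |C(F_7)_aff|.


Affine F_7-points: {(0, 0), (1, 5), (3, 1), (4, 2), (6, 6)}; count = 5.

For each of the 49 pairs (x, y) ∈ F_7², evaluate f(x, y) mod 7. Record the zeros.
  x = 0: [0↦0, 1↦4, 2↦5, 3↦5, 4↦6, 5↦3, 6↦5]  zeros at y ∈ {0}
  x = 1: [0↦6, 1↦5, 2↦4, 3↦5, 4↦3, 5↦0, 6↦5]  zeros at y ∈ {5}
  x = 2: [0↦4, 1↦1, 2↦1, 3↦6, 4↦4, 5↦4, 6↦1]  zeros at y ∈ ∅
  x = 3: [0↦2, 1↦0, 2↦4, 3↦2, 4↦3, 5↦2, 6↦1]  zeros at y ∈ {1}
  x = 4: [0↦1, 1↦3, 2↦0, 3↦1, 4↦1, 5↦2, 6↦6]  zeros at y ∈ {2}
  x = 5: [0↦2, 1↦4, 2↦4, 3↦4, 4↦6, 5↦5, 6↦3]  zeros at y ∈ ∅
  x = 6: [0↦6, 1↦4, 2↦3, 3↦5, 4↦5, 5↦5, 6↦0]  zeros at y ∈ {6}
Collecting zeros: affine points = {(0, 0), (1, 5), (3, 1), (4, 2), (6, 6)}.
Total count |C(F_7)_aff| = 5.


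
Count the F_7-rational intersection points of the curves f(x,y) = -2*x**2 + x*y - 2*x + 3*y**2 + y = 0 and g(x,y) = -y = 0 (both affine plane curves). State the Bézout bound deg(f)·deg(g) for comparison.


Common zeros: {(0, 0), (6, 0)}; count = 2; Bézout bound = 2.

deg(f) = 2, deg(g) = 1, so Bézout bound = 2.
Scan x ∈ F_7. For each x, list the y ∈ F_7 with f(x, y) ≡ 0 and those with g(x, y) ≡ 0 (mod 7); the common zeros in that column are the intersection.
  x = 0: f ≡ 0 at y ∈ {0, 2}; g ≡ 0 at y ∈ {0}; common: {0}.
  x = 1: f ≡ 0 at y ∈ ∅; g ≡ 0 at y ∈ {0}; common: ∅.
  x = 2: f ≡ 0 at y ∈ ∅; g ≡ 0 at y ∈ {0}; common: ∅.
  x = 3: f ≡ 0 at y ∈ ∅; g ≡ 0 at y ∈ {0}; common: ∅.
  x = 4: f ≡ 0 at y ∈ {4, 6}; g ≡ 0 at y ∈ {0}; common: ∅.
  x = 5: f ≡ 0 at y ∈ {6}; g ≡ 0 at y ∈ {0}; common: ∅.
  x = 6: f ≡ 0 at y ∈ {0}; g ≡ 0 at y ∈ {0}; common: {0}.
Collecting: common zeros = {(0, 0), (6, 0)}, so the count is 2.
Comparison with the Bézout bound: 2 ≤ 2 = deg(f)·deg(g), as expected for curves with no common component (the bound is attained).


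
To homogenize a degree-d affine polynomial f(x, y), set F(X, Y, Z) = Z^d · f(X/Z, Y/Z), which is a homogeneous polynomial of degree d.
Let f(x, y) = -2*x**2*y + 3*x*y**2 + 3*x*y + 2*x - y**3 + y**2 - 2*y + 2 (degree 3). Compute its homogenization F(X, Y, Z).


F(X, Y, Z) = -2*X**2*Y + 3*X*Y**2 + 3*X*Y*Z + 2*X*Z**2 - Y**3 + Y**2*Z - 2*Y*Z**2 + 2*Z**3

deg(f) = 3.
Substitute x = X/Z, y = Y/Z into f, then multiply by Z^3.
  monomial -2·x^2·y^1 ↦ -2·X^2·Y^1·Z^0.
  monomial 3·x^1·y^2 ↦ 3·X^1·Y^2·Z^0.
  monomial 3·x^1·y^1 ↦ 3·X^1·Y^1·Z^1.
  monomial 2·x^1·y^0 ↦ 2·X^1·Y^0·Z^2.
  monomial -1·x^0·y^3 ↦ -1·X^0·Y^3·Z^0.
  monomial 1·x^0·y^2 ↦ 1·X^0·Y^2·Z^1.
  monomial -2·x^0·y^1 ↦ -2·X^0·Y^1·Z^2.
  monomial 2·x^0·y^0 ↦ 2·X^0·Y^0·Z^3.
Collecting: F(X, Y, Z) = -2*X**2*Y + 3*X*Y**2 + 3*X*Y*Z + 2*X*Z**2 - Y**3 + Y**2*Z - 2*Y*Z**2 + 2*Z**3.


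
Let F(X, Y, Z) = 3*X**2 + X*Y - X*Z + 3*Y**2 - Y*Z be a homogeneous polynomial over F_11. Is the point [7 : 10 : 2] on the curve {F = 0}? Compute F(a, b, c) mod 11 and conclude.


F(7,10,2) ≡ 10 (mod 11); P is NOT on the curve.

Evaluate F(7, 10, 2) term-by-term (mod 11).
  3*X**2 ↦ 3·49·1·1 = 147
  X*Y ↦ 1·7·10·1 = 70
  -X*Z ↦ -1·7·1·2 = -14
  3*Y**2 ↦ 3·1·100·1 = 300
  -Y*Z ↦ -1·1·10·2 = -20
Sum: F(7, 10, 2) = (147) + (70) + (-14) + (300) + (-20) = 483.
Reducing mod 11: 483 ≡ 10 (mod 11).
Since F(a, b, c) ≡ 10 ≠ 0 (mod 11), P does NOT lie on the curve.


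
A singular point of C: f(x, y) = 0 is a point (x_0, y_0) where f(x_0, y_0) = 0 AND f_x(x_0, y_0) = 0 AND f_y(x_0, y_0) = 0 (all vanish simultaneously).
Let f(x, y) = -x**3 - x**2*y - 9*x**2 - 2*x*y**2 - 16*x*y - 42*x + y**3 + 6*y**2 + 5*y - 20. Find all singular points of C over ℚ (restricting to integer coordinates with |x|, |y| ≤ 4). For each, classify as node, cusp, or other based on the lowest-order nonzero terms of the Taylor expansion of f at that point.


Singular points: {(-2, -3)}; classification: cusp.

Compute partial derivatives:
  f_x = -3*x**2 - 2*x*y - 18*x - 2*y**2 - 16*y - 42.
  f_y = -x**2 - 4*x*y - 16*x + 3*y**2 + 12*y + 5.
Scan x_0 ∈ {−4, ..., 4}. For each x_0, f_y(x_0, y) is a polynomial in y; find its integer roots y ∈ {−4, ..., 4}, then test f_x and f at those candidates.
  x = -4: f_y(-4, y) = 3*y**2 + 28*y + 53; no integer root y with |y| ≤ 4.
  x = -3: f_y(-3, y) = 3*y**2 + 24*y + 44; no integer root y with |y| ≤ 4.
  x = -2: f_y(-2, y) = 3*y**2 + 20*y + 33; vanishes at y ∈ {-3}. (-2, -3): f_x = 0, f = 0 — SINGULAR.
  x = -1: f_y(-1, y) = 3*y**2 + 16*y + 20; vanishes at y ∈ {-2}. (-1, -2): f_x = -7 ≠ 0.
  x = 0: f_y(0, y) = 3*y**2 + 12*y + 5; no integer root y with |y| ≤ 4.
  x = 1: f_y(1, y) = 3*y**2 + 8*y - 12; no integer root y with |y| ≤ 4.
  x = 2: f_y(2, y) = 3*y**2 + 4*y - 31; no integer root y with |y| ≤ 4.
  x = 3: f_y(3, y) = 3*y**2 - 52; no integer root y with |y| ≤ 4.
  x = 4: f_y(4, y) = 3*y**2 - 4*y - 75; no integer root y with |y| ≤ 4.
Only singular point on the grid: (-2, -3).
Classify: substitute x = -2 + u, y = -3 + v and expand: f = -u**3 - u**2*v - 2*u*v**2 + v**3 + v**2.
No constant or linear terms (consistent with a singular point). Quadratic part: v**2. Cubic part: -u**3 - u**2*v - 2*u*v**2 + v**3.
The quadratic part v**2 is a perfect square, so there is a single (double) tangent line v = 0, i.e. y = -3. Restricting the cubic part to that line (v = 0) leaves -u**3 ≠ 0, so f is not divisible by v and the branch is v² ≈ u**3 to lowest order — this is a cusp.
Classification: cusp.


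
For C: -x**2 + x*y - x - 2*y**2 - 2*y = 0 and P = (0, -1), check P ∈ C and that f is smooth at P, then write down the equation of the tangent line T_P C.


Tangent line at P: -2*x + 2*y + 2 = 0.

Step 1: f(0, -1) = 0, so P lies on C.
Step 2: partial derivatives
  f_x(x, y) = -2*x + y - 1, f_y(x, y) = x - 4*y - 2.
  f_x(P) = -2, f_y(P) = 2 (gradient nonzero, so P is smooth).
Step 3: tangent line at P: -2·(x − 0) + 2·(y − -1) = 0.
Expanding: -2*x + 2*y + 2 = 0.


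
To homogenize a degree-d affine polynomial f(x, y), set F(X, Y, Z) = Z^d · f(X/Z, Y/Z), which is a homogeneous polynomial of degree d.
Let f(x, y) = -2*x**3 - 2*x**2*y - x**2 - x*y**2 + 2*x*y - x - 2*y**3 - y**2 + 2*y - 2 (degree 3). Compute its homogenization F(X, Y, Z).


F(X, Y, Z) = -2*X**3 - 2*X**2*Y - X**2*Z - X*Y**2 + 2*X*Y*Z - X*Z**2 - 2*Y**3 - Y**2*Z + 2*Y*Z**2 - 2*Z**3

deg(f) = 3.
Substitute x = X/Z, y = Y/Z into f, then multiply by Z^3.
  monomial -2·x^3·y^0 ↦ -2·X^3·Y^0·Z^0.
  monomial -2·x^2·y^1 ↦ -2·X^2·Y^1·Z^0.
  monomial -1·x^2·y^0 ↦ -1·X^2·Y^0·Z^1.
  monomial -1·x^1·y^2 ↦ -1·X^1·Y^2·Z^0.
  monomial 2·x^1·y^1 ↦ 2·X^1·Y^1·Z^1.
  monomial -1·x^1·y^0 ↦ -1·X^1·Y^0·Z^2.
  monomial -2·x^0·y^3 ↦ -2·X^0·Y^3·Z^0.
  monomial -1·x^0·y^2 ↦ -1·X^0·Y^2·Z^1.
  monomial 2·x^0·y^1 ↦ 2·X^0·Y^1·Z^2.
  monomial -2·x^0·y^0 ↦ -2·X^0·Y^0·Z^3.
Collecting: F(X, Y, Z) = -2*X**3 - 2*X**2*Y - X**2*Z - X*Y**2 + 2*X*Y*Z - X*Z**2 - 2*Y**3 - Y**2*Z + 2*Y*Z**2 - 2*Z**3.


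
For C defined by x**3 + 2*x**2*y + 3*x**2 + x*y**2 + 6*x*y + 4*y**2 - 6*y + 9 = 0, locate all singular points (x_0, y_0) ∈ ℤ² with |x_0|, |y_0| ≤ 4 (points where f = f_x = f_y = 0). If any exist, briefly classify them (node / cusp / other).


Singular points: {(-3, 3)}; classification: cusp.

Compute partial derivatives:
  f_x = 3*x**2 + 4*x*y + 6*x + y**2 + 6*y.
  f_y = 2*x**2 + 2*x*y + 6*x + 8*y - 6.
Scan x_0 ∈ {−4, ..., 4}. For each x_0, f_y(x_0, y) is a polynomial in y; find its integer roots y ∈ {−4, ..., 4}, then test f_x and f at those candidates.
  x = -4: f_y(-4, y) = 2; no integer root y with |y| ≤ 4.
  x = -3: f_y(-3, y) = 2*y - 6; vanishes at y ∈ {3}. (-3, 3): f_x = 0, f = 0 — SINGULAR.
  x = -2: f_y(-2, y) = 4*y - 10; no integer root y with |y| ≤ 4.
  x = -1: f_y(-1, y) = 6*y - 10; no integer root y with |y| ≤ 4.
  x = 0: f_y(0, y) = 8*y - 6; no integer root y with |y| ≤ 4.
  x = 1: f_y(1, y) = 10*y + 2; no integer root y with |y| ≤ 4.
  x = 2: f_y(2, y) = 12*y + 14; no integer root y with |y| ≤ 4.
  x = 3: f_y(3, y) = 14*y + 30; no integer root y with |y| ≤ 4.
  x = 4: f_y(4, y) = 16*y + 50; no integer root y with |y| ≤ 4.
Only singular point on the grid: (-3, 3).
Classify: substitute x = -3 + u, y = 3 + v and expand: f = u**3 + 2*u**2*v + u*v**2 + v**2.
No constant or linear terms (consistent with a singular point). Quadratic part: v**2. Cubic part: u**3 + 2*u**2*v + u*v**2.
The quadratic part v**2 is a perfect square, so there is a single (double) tangent line v = 0, i.e. y = 3. Restricting the cubic part to that line (v = 0) leaves u**3 ≠ 0, so f is not divisible by v and the branch is v² ≈ -u**3 to lowest order — this is a cusp.
Classification: cusp.


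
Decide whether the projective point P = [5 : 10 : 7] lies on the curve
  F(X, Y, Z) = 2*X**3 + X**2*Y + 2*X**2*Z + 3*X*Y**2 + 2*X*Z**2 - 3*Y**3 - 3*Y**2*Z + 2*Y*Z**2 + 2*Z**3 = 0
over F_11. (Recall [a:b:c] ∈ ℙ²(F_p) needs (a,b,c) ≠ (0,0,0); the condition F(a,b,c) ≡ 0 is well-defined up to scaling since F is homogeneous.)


F(5,10,7) ≡ 0 (mod 11); P is on the curve.

Evaluate F(5, 10, 7) term-by-term (mod 11).
  2*X**3 ↦ 2·125·1·1 = 250
  X**2*Y ↦ 1·25·10·1 = 250
  2*X**2*Z ↦ 2·25·1·7 = 350
  3*X*Y**2 ↦ 3·5·100·1 = 1500
  2*X*Z**2 ↦ 2·5·1·49 = 490
  -3*Y**3 ↦ -3·1·1000·1 = -3000
  -3*Y**2*Z ↦ -3·1·100·7 = -2100
  2*Y*Z**2 ↦ 2·1·10·49 = 980
  2*Z**3 ↦ 2·1·1·343 = 686
Sum: F(5, 10, 7) = (250) + (250) + (350) + (1500) + (490) + (-3000) + (-2100) + (980) + (686) = -594.
Reducing mod 11: -594 ≡ 0 (mod 11).
Since F(a, b, c) ≡ 0 (mod 11), P lies on the curve.


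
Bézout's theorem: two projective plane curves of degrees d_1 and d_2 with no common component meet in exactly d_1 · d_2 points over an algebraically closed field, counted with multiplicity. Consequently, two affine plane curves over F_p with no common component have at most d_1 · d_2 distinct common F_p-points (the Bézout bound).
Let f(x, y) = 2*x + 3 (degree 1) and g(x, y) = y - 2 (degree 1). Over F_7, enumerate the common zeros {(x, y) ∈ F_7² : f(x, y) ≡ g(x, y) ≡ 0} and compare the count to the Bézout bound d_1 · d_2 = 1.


Common zeros: {(2, 2)}; count = 1; Bézout bound = 1.

deg(f) = 1, deg(g) = 1, so Bézout bound = 1.
Scan x ∈ F_7. For each x, list the y ∈ F_7 with f(x, y) ≡ 0 and those with g(x, y) ≡ 0 (mod 7); the common zeros in that column are the intersection.
  x = 0: f ≡ 0 at y ∈ ∅; g ≡ 0 at y ∈ {2}; common: ∅.
  x = 1: f ≡ 0 at y ∈ ∅; g ≡ 0 at y ∈ {2}; common: ∅.
  x = 2: f ≡ 0 at y ∈ {0, 1, 2, 3, 4, 5, 6}; g ≡ 0 at y ∈ {2}; common: {2}.
  x = 3: f ≡ 0 at y ∈ ∅; g ≡ 0 at y ∈ {2}; common: ∅.
  x = 4: f ≡ 0 at y ∈ ∅; g ≡ 0 at y ∈ {2}; common: ∅.
  x = 5: f ≡ 0 at y ∈ ∅; g ≡ 0 at y ∈ {2}; common: ∅.
  x = 6: f ≡ 0 at y ∈ ∅; g ≡ 0 at y ∈ {2}; common: ∅.
Collecting: common zeros = {(2, 2)}, so the count is 1.
Comparison with the Bézout bound: 1 ≤ 1 = deg(f)·deg(g), as expected for curves with no common component (the bound is attained).


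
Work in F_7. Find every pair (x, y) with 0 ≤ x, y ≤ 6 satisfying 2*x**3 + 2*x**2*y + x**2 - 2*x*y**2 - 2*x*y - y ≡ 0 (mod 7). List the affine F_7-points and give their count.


Affine F_7-points: {(0, 0), (1, 1), (1, 2), (2, 3), (3, 0), (3, 3)}; count = 6.

For each of the 49 pairs (x, y) ∈ F_7², evaluate f(x, y) mod 7. Record the zeros.
  x = 0: [0↦0, 1↦6, 2↦5, 3↦4, 4↦3, 5↦2, 6↦1]  zeros at y ∈ {0}
  x = 1: [0↦3, 1↦0, 2↦0, 3↦3, 4↦2, 5↦4, 6↦2]  zeros at y ∈ {1, 2}
  x = 2: [0↦6, 1↦5, 2↦3, 3↦0, 4↦3, 5↦5, 6↦6]  zeros at y ∈ {3}
  x = 3: [0↦0, 1↦5, 2↦5, 3↦0, 4↦4, 5↦3, 6↦4]  zeros at y ∈ {0, 3}
  x = 4: [0↦4, 1↦5, 2↦4, 3↦1, 4↦3, 5↦3, 6↦1]  zeros at y ∈ ∅
  x = 5: [0↦2, 1↦3, 2↦5, 3↦1, 4↦5, 5↦3, 6↦2]  zeros at y ∈ ∅
  x = 6: [0↦6, 1↦4, 2↦6, 3↦5, 4↦1, 5↦1, 6↦5]  zeros at y ∈ ∅
Collecting zeros: affine points = {(0, 0), (1, 1), (1, 2), (2, 3), (3, 0), (3, 3)}.
Total count |C(F_7)_aff| = 6.


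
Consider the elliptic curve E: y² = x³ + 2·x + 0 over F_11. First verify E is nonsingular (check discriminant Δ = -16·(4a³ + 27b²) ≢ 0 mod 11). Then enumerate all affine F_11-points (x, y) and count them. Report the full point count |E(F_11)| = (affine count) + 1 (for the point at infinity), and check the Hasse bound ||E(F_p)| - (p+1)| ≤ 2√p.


Affine points = {(0, 0), (1, 5), (1, 6), (2, 1), (2, 10), (3, 0), (5, 5), (5, 6), (7, 4), (7, 7), (8, 0)}; affine count = 11; |E(F_11)| = 12.

Discriminant check: Δ ∝ 4a³ + 27b² = 4·2³ + 27·0² = 4·8 + 27·0 ≡ 10 (mod 11). Nonzero ⇒ E is nonsingular.
For each x ∈ F_11, compute rhs = x³ + 2·x + 0 mod 11, then count y ∈ F_11 with y² ≡ rhs.
  x = 0: rhs = 0, matching y values: 0 (1 points).
  x = 1: rhs = 3, matching y values: 5, 6 (2 points).
  x = 2: rhs = 1, matching y values: 1, 10 (2 points).
  x = 3: rhs = 0, matching y values: 0 (1 points).
  x = 4: rhs = 6, matching y values: none (0 points).
  x = 5: rhs = 3, matching y values: 5, 6 (2 points).
  x = 6: rhs = 8, matching y values: none (0 points).
  x = 7: rhs = 5, matching y values: 4, 7 (2 points).
  x = 8: rhs = 0, matching y values: 0 (1 points).
  x = 9: rhs = 10, matching y values: none (0 points).
  x = 10: rhs = 8, matching y values: none (0 points).
Total affine count: 11.
Full point count |E(F_11)| = 11 + 1 = 12.
Hasse bound: |12 − (11+1)| = |0| = 0 ≤ 2√11 ≈ 6.6332 ✓.


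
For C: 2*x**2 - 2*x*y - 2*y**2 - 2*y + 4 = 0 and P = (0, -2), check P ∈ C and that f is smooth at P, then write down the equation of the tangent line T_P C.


Tangent line at P: 4*x + 6*y + 12 = 0.

Step 1: f(0, -2) = 0, so P lies on C.
Step 2: partial derivatives
  f_x(x, y) = 4*x - 2*y, f_y(x, y) = -2*x - 4*y - 2.
  f_x(P) = 4, f_y(P) = 6 (gradient nonzero, so P is smooth).
Step 3: tangent line at P: 4·(x − 0) + 6·(y − -2) = 0.
Expanding: 4*x + 6*y + 12 = 0.


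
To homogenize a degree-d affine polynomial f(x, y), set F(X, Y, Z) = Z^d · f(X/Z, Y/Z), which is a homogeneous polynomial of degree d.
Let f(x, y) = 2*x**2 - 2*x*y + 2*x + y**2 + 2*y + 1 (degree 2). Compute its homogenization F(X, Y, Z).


F(X, Y, Z) = 2*X**2 - 2*X*Y + 2*X*Z + Y**2 + 2*Y*Z + Z**2

deg(f) = 2.
Substitute x = X/Z, y = Y/Z into f, then multiply by Z^2.
  monomial 2·x^2·y^0 ↦ 2·X^2·Y^0·Z^0.
  monomial -2·x^1·y^1 ↦ -2·X^1·Y^1·Z^0.
  monomial 2·x^1·y^0 ↦ 2·X^1·Y^0·Z^1.
  monomial 1·x^0·y^2 ↦ 1·X^0·Y^2·Z^0.
  monomial 2·x^0·y^1 ↦ 2·X^0·Y^1·Z^1.
  monomial 1·x^0·y^0 ↦ 1·X^0·Y^0·Z^2.
Collecting: F(X, Y, Z) = 2*X**2 - 2*X*Y + 2*X*Z + Y**2 + 2*Y*Z + Z**2.


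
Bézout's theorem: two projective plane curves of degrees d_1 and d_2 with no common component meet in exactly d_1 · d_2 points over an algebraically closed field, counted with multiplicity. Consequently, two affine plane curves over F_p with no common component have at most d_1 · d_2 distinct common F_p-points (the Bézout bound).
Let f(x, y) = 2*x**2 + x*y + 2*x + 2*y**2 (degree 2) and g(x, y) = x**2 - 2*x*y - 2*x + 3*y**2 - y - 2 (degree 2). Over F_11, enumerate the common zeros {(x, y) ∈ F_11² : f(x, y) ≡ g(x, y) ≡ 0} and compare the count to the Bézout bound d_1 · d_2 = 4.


Common zeros: {(3, 7)}; count = 1; Bézout bound = 4.

deg(f) = 2, deg(g) = 2, so Bézout bound = 4.
Scan x ∈ F_11. For each x, list the y ∈ F_11 with f(x, y) ≡ 0 and those with g(x, y) ≡ 0 (mod 11); the common zeros in that column are the intersection.
  x = 0: f ≡ 0 at y ∈ {0}; g ≡ 0 at y ∈ {1, 3}; common: ∅.
  x = 1: f ≡ 0 at y ∈ ∅; g ≡ 0 at y ∈ {4, 8}; common: ∅.
  x = 2: f ≡ 0 at y ∈ ∅; g ≡ 0 at y ∈ {2, 7}; common: ∅.
  x = 3: f ≡ 0 at y ∈ {7, 8}; g ≡ 0 at y ∈ {7, 10}; common: {7}.
  x = 4: f ≡ 0 at y ∈ {4, 5}; g ≡ 0 at y ∈ {1, 2}; common: ∅.
  x = 5: f ≡ 0 at y ∈ ∅; g ≡ 0 at y ∈ {5, 6}; common: ∅.
  x = 6: f ≡ 0 at y ∈ ∅; g ≡ 0 at y ∈ {0, 8}; common: ∅.
  x = 7: f ≡ 0 at y ∈ {1}; g ≡ 0 at y ∈ {0, 5}; common: ∅.
  x = 8: f ≡ 0 at y ∈ {1, 6}; g ≡ 0 at y ∈ {3, 10}; common: ∅.
  x = 9: f ≡ 0 at y ∈ {5, 7}; g ≡ 0 at y ∈ {4, 6}; common: ∅.
  x = 10: f ≡ 0 at y ∈ {0, 6}; g ≡ 0 at y ∈ {9}; common: ∅.
Collecting: common zeros = {(3, 7)}, so the count is 1.
Comparison with the Bézout bound: 1 ≤ 4 = deg(f)·deg(g), as expected for curves with no common component (the affine F_11-count falls short of the bound because intersections may lie at infinity, over extension fields, or carry multiplicity).


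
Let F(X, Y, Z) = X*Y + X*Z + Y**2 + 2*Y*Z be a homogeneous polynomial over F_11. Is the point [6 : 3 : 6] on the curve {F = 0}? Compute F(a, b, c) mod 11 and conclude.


F(6,3,6) ≡ 0 (mod 11); P is on the curve.

Evaluate F(6, 3, 6) term-by-term (mod 11).
  X*Y ↦ 1·6·3·1 = 18
  X*Z ↦ 1·6·1·6 = 36
  Y**2 ↦ 1·1·9·1 = 9
  2*Y*Z ↦ 2·1·3·6 = 36
Sum: F(6, 3, 6) = (18) + (36) + (9) + (36) = 99.
Reducing mod 11: 99 ≡ 0 (mod 11).
Since F(a, b, c) ≡ 0 (mod 11), P lies on the curve.


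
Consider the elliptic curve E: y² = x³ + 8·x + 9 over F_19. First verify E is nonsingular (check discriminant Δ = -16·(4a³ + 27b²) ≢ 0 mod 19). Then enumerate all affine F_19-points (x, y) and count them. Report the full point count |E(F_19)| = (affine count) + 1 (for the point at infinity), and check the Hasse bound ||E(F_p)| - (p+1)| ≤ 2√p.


Affine points = {(0, 3), (0, 16), (6, 8), (6, 11), (7, 3), (7, 16), (10, 5), (10, 14), (12, 3), (12, 16), (13, 7), (13, 12), (17, 2), (17, 17), (18, 0)}; affine count = 15; |E(F_19)| = 16.

Discriminant check: Δ ∝ 4a³ + 27b² = 4·8³ + 27·9² = 4·512 + 27·81 ≡ 17 (mod 19). Nonzero ⇒ E is nonsingular.
For each x ∈ F_19, compute rhs = x³ + 8·x + 9 mod 19, then count y ∈ F_19 with y² ≡ rhs.
  x = 0: rhs = 9, matching y values: 3, 16 (2 points).
  x = 1: rhs = 18, matching y values: none (0 points).
  x = 2: rhs = 14, matching y values: none (0 points).
  x = 3: rhs = 3, matching y values: none (0 points).
  x = 4: rhs = 10, matching y values: none (0 points).
  x = 5: rhs = 3, matching y values: none (0 points).
  x = 6: rhs = 7, matching y values: 8, 11 (2 points).
  x = 7: rhs = 9, matching y values: 3, 16 (2 points).
  x = 8: rhs = 15, matching y values: none (0 points).
  x = 9: rhs = 12, matching y values: none (0 points).
  x = 10: rhs = 6, matching y values: 5, 14 (2 points).
  x = 11: rhs = 3, matching y values: none (0 points).
  x = 12: rhs = 9, matching y values: 3, 16 (2 points).
  x = 13: rhs = 11, matching y values: 7, 12 (2 points).
  x = 14: rhs = 15, matching y values: none (0 points).
  x = 15: rhs = 8, matching y values: none (0 points).
  x = 16: rhs = 15, matching y values: none (0 points).
  x = 17: rhs = 4, matching y values: 2, 17 (2 points).
  x = 18: rhs = 0, matching y values: 0 (1 points).
Total affine count: 15.
Full point count |E(F_19)| = 15 + 1 = 16.
Hasse bound: |16 − (19+1)| = |-4| = 4 ≤ 2√19 ≈ 8.7178 ✓.


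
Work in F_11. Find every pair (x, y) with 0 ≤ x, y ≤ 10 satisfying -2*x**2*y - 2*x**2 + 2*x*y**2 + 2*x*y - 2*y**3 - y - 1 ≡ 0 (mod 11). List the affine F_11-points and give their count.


Affine F_11-points: {(2, 9), (4, 0), (6, 4), (7, 0), (7, 9), (9, 4)}; count = 6.

For each of the 121 pairs (x, y) ∈ F_11², evaluate f(x, y) mod 11. Record the zeros.
  x = 0: [0↦10, 1↦7, 2↦3, 3↦8, 4↦10, 5↦8, 6↦1, 7↦10, 8↦1, 9↦6, 10↦2]  zeros at y ∈ ∅
  x = 1: [0↦8, 1↦7, 2↦9, 3↦2, 4↦7, 5↦1, 6↦5, 7↦7, 8↦6, 9↦1, 10↦2]  zeros at y ∈ ∅
  x = 2: [0↦2, 1↦10, 2↦3, 3↦2, 4↦6, 5↦3, 6↦3, 7↦5, 8↦8, 9↦0, 10↦2]  zeros at y ∈ {9}
  x = 3: [0↦3, 1↦5, 2↦7, 3↦8, 4↦7, 5↦3, 6↦6, 7↦4, 8↦7, 9↦3, 10↦2]  zeros at y ∈ ∅
  x = 4: [0↦0, 1↦3, 2↦10, 3↦9, 4↦10, 5↦1, 6↦3, 7↦4, 8↦3, 9↦10, 10↦2]  zeros at y ∈ {0}
  x = 5: [0↦4, 1↦4, 2↦1, 3↦5, 4↦4, 5↦8, 6↦5, 7↦5, 8↦7, 9↦10, 10↦2]  zeros at y ∈ ∅
  x = 6: [0↦4, 1↦8, 2↦2, 3↦7, 4↦0, 5↦2, 6↦1, 7↦7, 8↦8, 9↦3, 10↦2]  zeros at y ∈ {4}
  x = 7: [0↦0, 1↦4, 2↦2, 3↦4, 4↦9, 5↦5, 6↦2, 7↦10, 8↦6, 9↦0, 10↦2]  zeros at y ∈ {0, 9}
  x = 8: [0↦3, 1↦3, 2↦1, 3↦7, 4↦9, 5↦6, 6↦8, 7↦3, 8↦1, 9↦1, 10↦2]  zeros at y ∈ ∅
  x = 9: [0↦2, 1↦5, 2↦10, 3↦5, 4↦0, 5↦5, 6↦8, 7↦8, 8↦4, 9↦6, 10↦2]  zeros at y ∈ {4}
  x = 10: [0↦8, 1↦10, 2↦7, 3↦9, 4↦4, 5↦2, 6↦2, 7↦3, 8↦4, 9↦4, 10↦2]  zeros at y ∈ ∅
Collecting zeros: affine points = {(2, 9), (4, 0), (6, 4), (7, 0), (7, 9), (9, 4)}.
Total count |C(F_11)_aff| = 6.


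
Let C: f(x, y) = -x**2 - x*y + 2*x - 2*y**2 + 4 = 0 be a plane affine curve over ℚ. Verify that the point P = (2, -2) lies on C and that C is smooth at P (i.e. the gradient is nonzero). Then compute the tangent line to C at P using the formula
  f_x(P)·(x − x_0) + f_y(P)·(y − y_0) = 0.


Tangent line at P: 6*y + 12 = 0.

Step 1: f(2, -2) = 0, so P lies on C.
Step 2: partial derivatives
  f_x(x, y) = -2*x - y + 2, f_y(x, y) = -x - 4*y.
  f_x(P) = 0, f_y(P) = 6 (gradient nonzero, so P is smooth).
Step 3: tangent line at P: 0·(x − 2) + 6·(y − -2) = 0.
Expanding: 6*y + 12 = 0.


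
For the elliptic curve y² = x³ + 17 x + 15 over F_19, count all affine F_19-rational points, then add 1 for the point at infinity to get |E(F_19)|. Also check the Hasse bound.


Affine points = {(2, 0), (3, 6), (3, 13), (5, 4), (5, 15), (8, 6), (8, 13), (9, 2), (9, 17), (10, 8), (10, 11), (12, 3), (12, 16), (13, 1), (13, 18), (15, 4), (15, 15), (17, 7), (17, 12), (18, 4), (18, 15)}; affine count = 21; |E(F_19)| = 22.

Discriminant check: Δ ∝ 4a³ + 27b² = 4·17³ + 27·15² = 4·4913 + 27·225 ≡ 1 (mod 19). Nonzero ⇒ E is nonsingular.
For each x ∈ F_19, compute rhs = x³ + 17·x + 15 mod 19, then count y ∈ F_19 with y² ≡ rhs.
  x = 0: rhs = 15, matching y values: none (0 points).
  x = 1: rhs = 14, matching y values: none (0 points).
  x = 2: rhs = 0, matching y values: 0 (1 points).
  x = 3: rhs = 17, matching y values: 6, 13 (2 points).
  x = 4: rhs = 14, matching y values: none (0 points).
  x = 5: rhs = 16, matching y values: 4, 15 (2 points).
  x = 6: rhs = 10, matching y values: none (0 points).
  x = 7: rhs = 2, matching y values: none (0 points).
  x = 8: rhs = 17, matching y values: 6, 13 (2 points).
  x = 9: rhs = 4, matching y values: 2, 17 (2 points).
  x = 10: rhs = 7, matching y values: 8, 11 (2 points).
  x = 11: rhs = 13, matching y values: none (0 points).
  x = 12: rhs = 9, matching y values: 3, 16 (2 points).
  x = 13: rhs = 1, matching y values: 1, 18 (2 points).
  x = 14: rhs = 14, matching y values: none (0 points).
  x = 15: rhs = 16, matching y values: 4, 15 (2 points).
  x = 16: rhs = 13, matching y values: none (0 points).
  x = 17: rhs = 11, matching y values: 7, 12 (2 points).
  x = 18: rhs = 16, matching y values: 4, 15 (2 points).
Total affine count: 21.
Full point count |E(F_19)| = 21 + 1 = 22.
Hasse bound: |22 − (19+1)| = |2| = 2 ≤ 2√19 ≈ 8.7178 ✓.


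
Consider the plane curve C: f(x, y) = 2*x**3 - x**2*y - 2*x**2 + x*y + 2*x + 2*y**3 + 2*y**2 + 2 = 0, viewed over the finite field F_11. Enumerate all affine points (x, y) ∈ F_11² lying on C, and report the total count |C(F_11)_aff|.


Affine F_11-points: {(0, 6), (2, 6), (3, 0), (6, 0), (7, 3), (9, 4), (9, 8), (9, 9), (10, 5)}; count = 9.

For each of the 121 pairs (x, y) ∈ F_11², evaluate f(x, y) mod 11. Record the zeros.
  x = 0: [0↦2, 1↦6, 2↦4, 3↦8, 4↦8, 5↦5, 6↦0, 7↦5, 8↦10, 9↦5, 10↦2]  zeros at y ∈ {6}
  x = 1: [0↦4, 1↦8, 2↦6, 3↦10, 4↦10, 5↦7, 6↦2, 7↦7, 8↦1, 9↦7, 10↦4]  zeros at y ∈ ∅
  x = 2: [0↦3, 1↦5, 2↦1, 3↦3, 4↦1, 5↦7, 6↦0, 7↦3, 8↦6, 9↦10, 10↦5]  zeros at y ∈ {6}
  x = 3: [0↦0, 1↦9, 2↦1, 3↦10, 4↦4, 5↦6, 6↦6, 7↦5, 8↦4, 9↦4, 10↦6]  zeros at y ∈ {0}
  x = 4: [0↦7, 1↦10, 2↦7, 3↦10, 4↦9, 5↦5, 6↦10, 7↦3, 8↦7, 9↦1, 10↦8]  zeros at y ∈ ∅
  x = 5: [0↦3, 1↦9, 2↦9, 3↦4, 4↦6, 5↦5, 6↦2, 7↦9, 8↦5, 9↦2, 10↦1]  zeros at y ∈ ∅
  x = 6: [0↦0, 1↦7, 2↦8, 3↦4, 4↦7, 5↦7, 6↦5, 7↦2, 8↦10, 9↦8, 10↦8]  zeros at y ∈ {0}
  x = 7: [0↦10, 1↦5, 2↦5, 3↦0, 4↦2, 5↦1, 6↦9, 7↦5, 8↦1, 9↦9, 10↦8]  zeros at y ∈ {3}
  x = 8: [0↦1, 1↦4, 2↦1, 3↦4, 4↦3, 5↦10, 6↦4, 7↦8, 8↦1, 9↦6, 10↦2]  zeros at y ∈ ∅
  x = 9: [0↦7, 1↦5, 2↦8, 3↦6, 4↦0, 5↦2, 6↦2, 7↦1, 8↦0, 9↦0, 10↦2]  zeros at y ∈ {4, 8, 9}
  x = 10: [0↦7, 1↦9, 2↦5, 3↦7, 4↦5, 5↦0, 6↦4, 7↦7, 8↦10, 9↦3, 10↦9]  zeros at y ∈ {5}
Collecting zeros: affine points = {(0, 6), (2, 6), (3, 0), (6, 0), (7, 3), (9, 4), (9, 8), (9, 9), (10, 5)}.
Total count |C(F_11)_aff| = 9.


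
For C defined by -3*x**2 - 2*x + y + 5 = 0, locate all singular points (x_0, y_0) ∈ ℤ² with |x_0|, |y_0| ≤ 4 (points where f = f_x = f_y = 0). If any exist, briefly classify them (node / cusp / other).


No singular points in the scanned grid; C is smooth there.

Compute partial derivatives:
  f_x = -6*x - 2.
  f_y = 1.
f_y = 1 is a nonzero constant, so f_y never vanishes: no point (x, y) can satisfy f = f_x = f_y = 0. In particular no (x, y) ∈ {−4, ..., 4}² is singular; the curve is smooth.


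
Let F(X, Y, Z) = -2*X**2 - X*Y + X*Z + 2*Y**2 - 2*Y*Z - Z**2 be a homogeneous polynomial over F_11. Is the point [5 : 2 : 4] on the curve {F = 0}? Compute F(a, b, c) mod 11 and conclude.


F(5,2,4) ≡ 2 (mod 11); P is NOT on the curve.

Evaluate F(5, 2, 4) term-by-term (mod 11).
  -2*X**2 ↦ -2·25·1·1 = -50
  -X*Y ↦ -1·5·2·1 = -10
  X*Z ↦ 1·5·1·4 = 20
  2*Y**2 ↦ 2·1·4·1 = 8
  -2*Y*Z ↦ -2·1·2·4 = -16
  -Z**2 ↦ -1·1·1·16 = -16
Sum: F(5, 2, 4) = (-50) + (-10) + (20) + (8) + (-16) + (-16) = -64.
Reducing mod 11: -64 ≡ 2 (mod 11).
Since F(a, b, c) ≡ 2 ≠ 0 (mod 11), P does NOT lie on the curve.


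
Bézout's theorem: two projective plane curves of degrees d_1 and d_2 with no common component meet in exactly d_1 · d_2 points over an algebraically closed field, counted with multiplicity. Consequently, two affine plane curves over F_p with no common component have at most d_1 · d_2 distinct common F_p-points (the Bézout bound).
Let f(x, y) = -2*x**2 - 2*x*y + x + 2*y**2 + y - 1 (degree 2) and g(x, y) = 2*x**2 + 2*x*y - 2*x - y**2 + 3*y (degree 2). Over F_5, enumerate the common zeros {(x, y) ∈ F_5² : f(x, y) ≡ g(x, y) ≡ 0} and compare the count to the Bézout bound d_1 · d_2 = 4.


Common zeros: {(0, 3)}; count = 1; Bézout bound = 4.

deg(f) = 2, deg(g) = 2, so Bézout bound = 4.
Scan x ∈ F_5. For each x, list the y ∈ F_5 with f(x, y) ≡ 0 and those with g(x, y) ≡ 0 (mod 5); the common zeros in that column are the intersection.
  x = 0: f ≡ 0 at y ∈ {3, 4}; g ≡ 0 at y ∈ {0, 3}; common: {3}.
  x = 1: f ≡ 0 at y ∈ ∅; g ≡ 0 at y ∈ {0}; common: ∅.
  x = 2: f ≡ 0 at y ∈ {2}; g ≡ 0 at y ∈ {1}; common: ∅.
  x = 3: f ≡ 0 at y ∈ ∅; g ≡ 0 at y ∈ {1, 3}; common: ∅.
  x = 4: f ≡ 0 at y ∈ {2, 4}; g ≡ 0 at y ∈ ∅; common: ∅.
Collecting: common zeros = {(0, 3)}, so the count is 1.
Comparison with the Bézout bound: 1 ≤ 4 = deg(f)·deg(g), as expected for curves with no common component (the affine F_5-count falls short of the bound because intersections may lie at infinity, over extension fields, or carry multiplicity).


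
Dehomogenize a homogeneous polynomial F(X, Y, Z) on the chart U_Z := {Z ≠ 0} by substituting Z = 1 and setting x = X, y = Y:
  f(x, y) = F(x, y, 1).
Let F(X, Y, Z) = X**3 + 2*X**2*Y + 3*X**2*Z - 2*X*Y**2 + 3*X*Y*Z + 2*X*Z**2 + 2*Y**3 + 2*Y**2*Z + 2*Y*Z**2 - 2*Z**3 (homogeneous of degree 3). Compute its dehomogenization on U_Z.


f(x, y) = x**3 + 2*x**2*y + 3*x**2 - 2*x*y**2 + 3*x*y + 2*x + 2*y**3 + 2*y**2 + 2*y - 2

On U_Z we set Z = 1. Each monomial c·X^i·Y^j·Z^k in F becomes c·x^i·y^j·1^k = c·x^i·y^j.
Substituting Z = 1: F(X, Y, 1) = x**3 + 2*x**2*y + 3*x**2 - 2*x*y**2 + 3*x*y + 2*x + 2*y**3 + 2*y**2 + 2*y - 2.
Note: deg(f) ≤ deg(F) = 3; strict inequality happens when F is divisible by Z (lost terms).


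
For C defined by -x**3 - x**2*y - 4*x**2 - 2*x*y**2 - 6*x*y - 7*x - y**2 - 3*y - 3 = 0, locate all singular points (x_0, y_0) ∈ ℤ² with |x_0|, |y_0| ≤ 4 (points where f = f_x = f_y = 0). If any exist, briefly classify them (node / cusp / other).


Singular points: {(-1, -1)}; classification: cusp.

Compute partial derivatives:
  f_x = -3*x**2 - 2*x*y - 8*x - 2*y**2 - 6*y - 7.
  f_y = -x**2 - 4*x*y - 6*x - 2*y - 3.
Scan x_0 ∈ {−4, ..., 4}. For each x_0, f_y(x_0, y) is a polynomial in y; find its integer roots y ∈ {−4, ..., 4}, then test f_x and f at those candidates.
  x = -4: f_y(-4, y) = 14*y + 5; no integer root y with |y| ≤ 4.
  x = -3: f_y(-3, y) = 10*y + 6; no integer root y with |y| ≤ 4.
  x = -2: f_y(-2, y) = 6*y + 5; no integer root y with |y| ≤ 4.
  x = -1: f_y(-1, y) = 2*y + 2; vanishes at y ∈ {-1}. (-1, -1): f_x = 0, f = 0 — SINGULAR.
  x = 0: f_y(0, y) = -2*y - 3; no integer root y with |y| ≤ 4.
  x = 1: f_y(1, y) = -6*y - 10; no integer root y with |y| ≤ 4.
  x = 2: f_y(2, y) = -10*y - 19; no integer root y with |y| ≤ 4.
  x = 3: f_y(3, y) = -14*y - 30; no integer root y with |y| ≤ 4.
  x = 4: f_y(4, y) = -18*y - 43; no integer root y with |y| ≤ 4.
Only singular point on the grid: (-1, -1).
Classify: substitute x = -1 + u, y = -1 + v and expand: f = -u**3 - u**2*v - 2*u*v**2 + v**2.
No constant or linear terms (consistent with a singular point). Quadratic part: v**2. Cubic part: -u**3 - u**2*v - 2*u*v**2.
The quadratic part v**2 is a perfect square, so there is a single (double) tangent line v = 0, i.e. y = -1. Restricting the cubic part to that line (v = 0) leaves -u**3 ≠ 0, so f is not divisible by v and the branch is v² ≈ u**3 to lowest order — this is a cusp.
Classification: cusp.
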